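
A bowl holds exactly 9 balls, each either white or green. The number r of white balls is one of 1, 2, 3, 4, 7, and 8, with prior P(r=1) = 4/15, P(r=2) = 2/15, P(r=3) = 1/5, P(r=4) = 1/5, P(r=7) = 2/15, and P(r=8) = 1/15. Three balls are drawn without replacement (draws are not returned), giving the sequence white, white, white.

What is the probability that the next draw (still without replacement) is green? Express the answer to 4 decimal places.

0.3239

Compute the likelihood of the observed sequence for each case: P(data | r = 1) = (1/9)(0/8) = 0; P(data | r = 2) = (2/9)(1/8)(0/7) = 0; P(data | r = 3) = (3/9)(2/8)(1/7) = 1/84; P(data | r = 4) = (4/9)(3/8)(2/7) = 1/21; P(data | r = 7) = (7/9)(6/8)(5/7) = 5/12; P(data | r = 8) = (8/9)(7/8)(6/7) = 2/3.
Weighting by the prior gives 4/15 · 0 = 0, 2/15 · 0 = 0, 1/5 · 1/84 = 1/420, 1/5 · 1/21 = 1/105, 2/15 · 5/12 = 1/18, 1/15 · 2/3 = 2/45; with total 47/420.
The posterior is then P(r = 1 | data) = 0, P(r = 2 | data) = 0, P(r = 3 | data) = 1/47, P(r = 4 | data) = 4/47, P(r = 7 | data) = 70/141, P(r = 8 | data) = 56/141.
So P(green next | data) = Σ P(green next | H) P(H | data) = (1)(1/47) + (5/6)(4/47) + (1/3)(70/141) + (1/6)(56/141) = 137/423.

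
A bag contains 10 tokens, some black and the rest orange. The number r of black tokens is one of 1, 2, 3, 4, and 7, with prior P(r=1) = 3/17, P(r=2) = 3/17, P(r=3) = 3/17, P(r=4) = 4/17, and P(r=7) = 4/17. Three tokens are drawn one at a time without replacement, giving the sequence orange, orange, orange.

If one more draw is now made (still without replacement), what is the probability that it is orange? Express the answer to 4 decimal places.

For each hypothesis, P(data | H) works out to: P(data | r = 1) = (9/10)(8/9)(7/8) = 7/10; P(data | r = 2) = (8/10)(7/9)(6/8) = 7/15; P(data | r = 3) = (7/10)(6/9)(5/8) = 7/24; P(data | r = 4) = (6/10)(5/9)(4/8) = 1/6; P(data | r = 7) = (3/10)(2/9)(1/8) = 1/120.
Multiplying each by its prior: 3/17 · 7/10 = 21/170, 3/17 · 7/15 = 7/85, 3/17 · 7/24 = 7/136, 4/17 · 1/6 = 2/51, 4/17 · 1/120 = 1/510; summing to 203/680.
The posterior is then P(r = 1 | data) = 0.41379, P(r = 2 | data) = 0.27586, P(r = 3 | data) = 0.17241, P(r = 4 | data) = 0.13136, P(r = 7 | data) = 0.0065681.
So P(orange next | data) = Σ P(orange next | H) P(H | data) = (6/7)(0.41379) + (5/7)(0.27586) + (4/7)(0.17241) + (3/7)(0.13136) + (0)(0.0065681) = 0.70654.

0.7065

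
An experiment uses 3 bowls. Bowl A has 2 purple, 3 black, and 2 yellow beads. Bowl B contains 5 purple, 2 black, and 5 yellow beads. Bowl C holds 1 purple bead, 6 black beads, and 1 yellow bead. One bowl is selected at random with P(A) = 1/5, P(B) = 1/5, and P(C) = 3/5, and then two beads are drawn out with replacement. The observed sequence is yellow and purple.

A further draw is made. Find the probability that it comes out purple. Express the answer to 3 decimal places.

Compute the likelihood of the observed sequence for each case: P(data | bowl A) = (2/7)(2/7) = 0.081633; P(data | bowl B) = (5/12)(5/12) = 0.17361; P(data | bowl C) = (1/8)(1/8) = 0.015625.
The prior-weighted likelihoods are 1/5 · 0.081633 = 0.016327, 1/5 · 0.17361 = 0.034722, 3/5 · 0.015625 = 0.009375; with total 0.060424.
Normalising, the posterior is P(bowl A | data) = 0.2702, P(bowl B | data) = 0.57465, P(bowl C | data) = 0.15515.
Averaging over the posterior, P(purple next | data) = (2/7)(0.2702) + (5/12)(0.57465) + (1/8)(0.15515) = 0.33603.

0.336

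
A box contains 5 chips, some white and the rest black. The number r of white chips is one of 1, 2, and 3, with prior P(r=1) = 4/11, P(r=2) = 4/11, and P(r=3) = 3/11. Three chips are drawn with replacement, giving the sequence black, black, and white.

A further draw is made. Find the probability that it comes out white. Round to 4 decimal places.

Under each hypothesis, the probability of the observed sequence is: P(data | r = 1) = (4/5)(4/5)(1/5) = 0.128; P(data | r = 2) = (3/5)(3/5)(2/5) = 0.144; P(data | r = 3) = (2/5)(2/5)(3/5) = 0.096.
Weighting by the prior gives 4/11 · 0.128 = 0.046545, 4/11 · 0.144 = 0.052364, 3/11 · 0.096 = 0.026182; these sum to 0.12509.
Normalising, the posterior is P(r = 1 | data) = 0.37209, P(r = 2 | data) = 0.4186, P(r = 3 | data) = 0.2093.
Averaging over the posterior, P(white next | data) = (1/5)(0.37209) + (2/5)(0.4186) + (3/5)(0.2093) = 0.36744.

0.3674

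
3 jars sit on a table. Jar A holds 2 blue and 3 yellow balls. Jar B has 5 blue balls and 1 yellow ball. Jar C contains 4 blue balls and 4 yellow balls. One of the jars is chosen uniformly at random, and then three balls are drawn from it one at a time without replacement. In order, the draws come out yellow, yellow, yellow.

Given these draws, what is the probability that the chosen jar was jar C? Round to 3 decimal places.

0.417

Compute the likelihood of the observed sequence for each case: P(data | jar A) = (3/5)(2/4)(1/3) = 1/10; P(data | jar B) = (1/6)(0/5) = 0; P(data | jar C) = (4/8)(3/7)(2/6) = 1/14.
Weighting by the prior gives 1/3 · 1/10 = 1/30, 1/3 · 0 = 0, 1/3 · 1/14 = 1/42; these sum to 2/35.
By Bayes' rule, P(jar C | data) = (1/42) / (2/35) = 5/12.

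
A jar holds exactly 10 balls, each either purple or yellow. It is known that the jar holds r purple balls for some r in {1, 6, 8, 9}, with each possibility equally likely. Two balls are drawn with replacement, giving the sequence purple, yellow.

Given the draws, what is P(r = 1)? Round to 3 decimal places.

0.155

Under each hypothesis, the probability of the observed sequence is: P(data | r = 1) = (1/10)(9/10) = 9/100; P(data | r = 6) = (6/10)(4/10) = 6/25; P(data | r = 8) = (8/10)(2/10) = 4/25; P(data | r = 9) = (9/10)(1/10) = 9/100.
Multiplying each by its prior: 1/4 · 9/100 = 9/400, 1/4 · 6/25 = 3/50, 1/4 · 4/25 = 1/25, 1/4 · 9/100 = 9/400; summing to 29/200.
Therefore the posterior P(r = 1 | data) = (9/400) / (29/200) = 9/58.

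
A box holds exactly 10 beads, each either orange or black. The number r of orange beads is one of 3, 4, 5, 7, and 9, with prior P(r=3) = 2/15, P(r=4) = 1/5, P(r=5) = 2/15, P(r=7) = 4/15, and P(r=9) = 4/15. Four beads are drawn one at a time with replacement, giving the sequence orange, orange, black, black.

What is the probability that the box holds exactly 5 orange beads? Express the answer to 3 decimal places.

Compute the likelihood of the observed sequence for each case: P(data | r = 3) = (3/10)(3/10)(7/10)(7/10) = 0.0441; P(data | r = 4) = (4/10)(4/10)(6/10)(6/10) = 0.0576; P(data | r = 5) = (5/10)(5/10)(5/10)(5/10) = 0.0625; P(data | r = 7) = (7/10)(7/10)(3/10)(3/10) = 0.0441; P(data | r = 9) = (9/10)(9/10)(1/10)(1/10) = 0.0081.
Weighting by the prior gives 2/15 · 0.0441 = 0.00588, 1/5 · 0.0576 = 0.01152, 2/15 · 0.0625 = 0.0083333, 4/15 · 0.0441 = 0.01176, 4/15 · 0.0081 = 0.00216; with total 0.039653.
By Bayes' rule, P(r = 5 | data) = (0.0083333) / (0.039653) = 0.21015.

0.210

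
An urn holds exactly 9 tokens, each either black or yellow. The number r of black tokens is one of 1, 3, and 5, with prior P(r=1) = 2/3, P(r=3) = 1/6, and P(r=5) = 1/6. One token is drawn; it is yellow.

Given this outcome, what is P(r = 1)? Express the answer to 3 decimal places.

The likelihood of this draw under each hypothesis: P(data | r = 1) = (8/9) = 8/9; P(data | r = 3) = (6/9) = 2/3; P(data | r = 5) = (4/9) = 4/9.
Multiplying each by its prior: 2/3 · 8/9 = 16/27, 1/6 · 2/3 = 1/9, 1/6 · 4/9 = 2/27; these sum to 7/9.
Therefore the posterior P(r = 1 | data) = (16/27) / (7/9) = 16/21.

0.762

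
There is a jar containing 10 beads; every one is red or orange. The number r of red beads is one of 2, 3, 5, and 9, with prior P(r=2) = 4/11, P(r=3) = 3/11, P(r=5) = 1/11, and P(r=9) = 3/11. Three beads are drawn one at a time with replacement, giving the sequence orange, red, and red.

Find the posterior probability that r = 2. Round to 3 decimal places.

0.187

The likelihood of the observed sequence under each hypothesis: P(data | r = 2) = (8/10)(2/10)(2/10) = 0.032; P(data | r = 3) = (7/10)(3/10)(3/10) = 0.063; P(data | r = 5) = (5/10)(5/10)(5/10) = 0.125; P(data | r = 9) = (1/10)(9/10)(9/10) = 0.081.
Multiplying each by its prior: 4/11 · 0.032 = 0.011636, 3/11 · 0.063 = 0.017182, 1/11 · 0.125 = 0.011364, 3/11 · 0.081 = 0.022091; with total 0.062273.
So P(r = 2 | data) = (0.011636) / (0.062273) = 0.18686.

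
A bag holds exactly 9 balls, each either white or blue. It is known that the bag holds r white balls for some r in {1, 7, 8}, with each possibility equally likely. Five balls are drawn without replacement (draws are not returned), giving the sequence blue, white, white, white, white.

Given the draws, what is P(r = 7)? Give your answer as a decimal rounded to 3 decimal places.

0.500

Under each hypothesis, the probability of the observed sequence is: P(data | r = 1) = (8/9)(1/8)(0/7) = 0; P(data | r = 7) = (2/9)(7/8)(6/7)(5/6)(4/5) = 1/9; P(data | r = 8) = (1/9)(8/8)(7/7)(6/6)(5/5) = 1/9.
Multiplying each by its prior: 1/3 · 0 = 0, 1/3 · 1/9 = 1/27, 1/3 · 1/9 = 1/27; these sum to 2/27.
Therefore the posterior P(r = 7 | data) = (1/27) / (2/27) = 1/2.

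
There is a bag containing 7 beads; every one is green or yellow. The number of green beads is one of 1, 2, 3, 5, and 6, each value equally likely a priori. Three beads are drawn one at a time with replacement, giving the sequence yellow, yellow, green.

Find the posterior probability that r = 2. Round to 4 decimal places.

0.3125

Under each hypothesis, the probability of the observed sequence is: P(data | r = 1) = (6/7)(6/7)(1/7) = 0.10496; P(data | r = 2) = (5/7)(5/7)(2/7) = 0.14577; P(data | r = 3) = (4/7)(4/7)(3/7) = 0.13994; P(data | r = 5) = (2/7)(2/7)(5/7) = 0.058309; P(data | r = 6) = (1/7)(1/7)(6/7) = 0.017493.
The prior-weighted likelihoods are 1/5 · 0.10496 = 0.020991, 1/5 · 0.14577 = 0.029155, 1/5 · 0.13994 = 0.027988, 1/5 · 0.058309 = 0.011662, 1/5 · 0.017493 = 0.0034985; these sum to 0.093294.
Therefore the posterior P(r = 2 | data) = (0.029155) / (0.093294) = 0.3125.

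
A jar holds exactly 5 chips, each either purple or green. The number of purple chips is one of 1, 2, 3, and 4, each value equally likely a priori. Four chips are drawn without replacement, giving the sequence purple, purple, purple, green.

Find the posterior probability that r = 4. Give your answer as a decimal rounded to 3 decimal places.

Under each hypothesis, the probability of the observed sequence is: P(data | r = 1) = (1/5)(0/4) = 0; P(data | r = 2) = (2/5)(1/4)(0/3) = 0; P(data | r = 3) = (3/5)(2/4)(1/3)(2/2) = 1/10; P(data | r = 4) = (4/5)(3/4)(2/3)(1/2) = 1/5.
The prior-weighted likelihoods are 1/4 · 0 = 0, 1/4 · 0 = 0, 1/4 · 1/10 = 1/40, 1/4 · 1/5 = 1/20; summing to 3/40.
Hence P(r = 4 | data) = (1/20) / (3/40) = 2/3.

0.667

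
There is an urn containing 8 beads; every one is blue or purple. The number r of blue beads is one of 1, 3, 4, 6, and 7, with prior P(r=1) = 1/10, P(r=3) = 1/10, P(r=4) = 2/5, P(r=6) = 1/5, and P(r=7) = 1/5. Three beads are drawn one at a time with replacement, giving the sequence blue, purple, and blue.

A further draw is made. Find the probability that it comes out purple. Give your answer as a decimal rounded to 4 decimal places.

For each hypothesis, P(data | H) works out to: P(data | r = 1) = (1/8)(7/8)(1/8) = 0.013672; P(data | r = 3) = (3/8)(5/8)(3/8) = 0.087891; P(data | r = 4) = (4/8)(4/8)(4/8) = 0.125; P(data | r = 6) = (6/8)(2/8)(6/8) = 0.14062; P(data | r = 7) = (7/8)(1/8)(7/8) = 0.095703.
The prior-weighted likelihoods are 1/10 · 0.013672 = 0.0013672, 1/10 · 0.087891 = 0.0087891, 2/5 · 0.125 = 0.05, 1/5 · 0.14062 = 0.028125, 1/5 · 0.095703 = 0.019141; these sum to 0.10742.
Dividing through by the total gives posterior P(r = 1 | data) = 0.012727, P(r = 3 | data) = 0.081818, P(r = 4 | data) = 0.46545, P(r = 6 | data) = 0.26182, P(r = 7 | data) = 0.17818.
So P(purple next | data) = Σ P(purple next | H) P(H | data) = (7/8)(0.012727) + (5/8)(0.081818) + (1/2)(0.46545) + (1/4)(0.26182) + (1/8)(0.17818) = 0.38273.

0.3827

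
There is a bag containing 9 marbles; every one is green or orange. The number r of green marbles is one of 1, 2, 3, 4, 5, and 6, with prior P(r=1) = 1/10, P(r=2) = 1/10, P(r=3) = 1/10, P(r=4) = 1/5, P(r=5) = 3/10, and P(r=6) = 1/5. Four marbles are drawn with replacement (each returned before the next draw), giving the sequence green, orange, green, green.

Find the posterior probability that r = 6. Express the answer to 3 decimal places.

Compute the likelihood of the observed sequence for each case: P(data | r = 1) = (1/9)(8/9)(1/9)(1/9) = 0.0012193; P(data | r = 2) = (2/9)(7/9)(2/9)(2/9) = 0.0085353; P(data | r = 3) = (3/9)(6/9)(3/9)(3/9) = 0.024691; P(data | r = 4) = (4/9)(5/9)(4/9)(4/9) = 0.048773; P(data | r = 5) = (5/9)(4/9)(5/9)(5/9) = 0.076208; P(data | r = 6) = (6/9)(3/9)(6/9)(6/9) = 0.098765.
Weighting by the prior gives 1/10 · 0.0012193 = 0.00012193, 1/10 · 0.0085353 = 0.00085353, 1/10 · 0.024691 = 0.0024691, 1/5 · 0.048773 = 0.0097546, 3/10 · 0.076208 = 0.022862, 1/5 · 0.098765 = 0.019753; with total 0.055815.
By Bayes' rule, P(r = 6 | data) = (0.019753) / (0.055815) = 0.3539.

0.354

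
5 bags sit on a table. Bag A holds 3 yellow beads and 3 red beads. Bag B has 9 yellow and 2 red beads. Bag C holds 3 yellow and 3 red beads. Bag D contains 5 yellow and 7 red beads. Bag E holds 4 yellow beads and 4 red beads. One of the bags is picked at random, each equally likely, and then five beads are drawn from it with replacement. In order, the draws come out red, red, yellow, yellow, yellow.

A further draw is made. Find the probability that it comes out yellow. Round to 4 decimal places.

Under each hypothesis, the probability of the observed sequence is: P(data | bag A) = (3/6)(3/6)(3/6)(3/6)(3/6) = 0.03125; P(data | bag B) = (2/11)(2/11)(9/11)(9/11)(9/11) = 0.018106; P(data | bag C) = (3/6)(3/6)(3/6)(3/6)(3/6) = 0.03125; P(data | bag D) = (7/12)(7/12)(5/12)(5/12)(5/12) = 0.024615; P(data | bag E) = (4/8)(4/8)(4/8)(4/8)(4/8) = 0.03125.
Multiplying each by its prior: 1/5 · 0.03125 = 0.00625, 1/5 · 0.018106 = 0.0036212, 1/5 · 0.03125 = 0.00625, 1/5 · 0.024615 = 0.004923, 1/5 · 0.03125 = 0.00625; summing to 0.027294.
Normalising, the posterior is P(bag A | data) = 0.22899, P(bag B | data) = 0.13267, P(bag C | data) = 0.22899, P(bag D | data) = 0.18037, P(bag E | data) = 0.22899.
The predictive probability is P(yellow next | data) = (1/2)(0.22899) + (9/11)(0.13267) + (1/2)(0.22899) + (5/12)(0.18037) + (1/2)(0.22899) = 0.52718.

0.5272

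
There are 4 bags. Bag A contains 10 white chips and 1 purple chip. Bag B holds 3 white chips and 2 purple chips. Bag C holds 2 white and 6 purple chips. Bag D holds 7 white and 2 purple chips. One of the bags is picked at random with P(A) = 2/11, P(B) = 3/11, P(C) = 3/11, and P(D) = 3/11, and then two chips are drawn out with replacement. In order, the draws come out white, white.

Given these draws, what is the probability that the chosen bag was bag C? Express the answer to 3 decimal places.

For each hypothesis, P(data | H) works out to: P(data | bag A) = (10/11)(10/11) = 0.82645; P(data | bag B) = (3/5)(3/5) = 0.36; P(data | bag C) = (2/8)(2/8) = 0.0625; P(data | bag D) = (7/9)(7/9) = 0.60494.
Weighting by the prior gives 2/11 · 0.82645 = 0.15026, 3/11 · 0.36 = 0.098182, 3/11 · 0.0625 = 0.017045, 3/11 · 0.60494 = 0.16498; these sum to 0.43047.
So P(bag C | data) = (0.017045) / (0.43047) = 0.039597.

0.040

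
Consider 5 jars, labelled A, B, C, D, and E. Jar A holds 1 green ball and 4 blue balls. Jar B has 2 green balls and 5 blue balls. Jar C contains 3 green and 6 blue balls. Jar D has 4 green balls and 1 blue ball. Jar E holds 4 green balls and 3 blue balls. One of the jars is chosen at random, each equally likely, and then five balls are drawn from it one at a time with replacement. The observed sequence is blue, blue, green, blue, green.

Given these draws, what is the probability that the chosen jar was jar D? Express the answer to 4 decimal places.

Under each hypothesis, the probability of the observed sequence is: P(data | jar A) = (4/5)(4/5)(1/5)(4/5)(1/5) = 0.02048; P(data | jar B) = (5/7)(5/7)(2/7)(5/7)(2/7) = 0.02975; P(data | jar C) = (6/9)(6/9)(3/9)(6/9)(3/9) = 0.032922; P(data | jar D) = (1/5)(1/5)(4/5)(1/5)(4/5) = 0.00512; P(data | jar E) = (3/7)(3/7)(4/7)(3/7)(4/7) = 0.025704.
Multiplying each by its prior: 1/5 · 0.02048 = 0.004096, 1/5 · 0.02975 = 0.0059499, 1/5 · 0.032922 = 0.0065844, 1/5 · 0.00512 = 0.001024, 1/5 · 0.025704 = 0.0051407; these sum to 0.022795.
So P(jar D | data) = (0.001024) / (0.022795) = 0.044922.

0.0449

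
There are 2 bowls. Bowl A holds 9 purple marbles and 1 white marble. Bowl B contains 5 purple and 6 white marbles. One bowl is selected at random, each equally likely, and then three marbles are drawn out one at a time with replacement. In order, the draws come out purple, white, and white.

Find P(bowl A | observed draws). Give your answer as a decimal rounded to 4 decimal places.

Under each hypothesis, the probability of the observed sequence is: P(data | bowl A) = (9/10)(1/10)(1/10) = 0.009; P(data | bowl B) = (5/11)(6/11)(6/11) = 0.13524.
Weighting by the prior gives 1/2 · 0.009 = 0.0045, 1/2 · 0.13524 = 0.067618; with total 0.072118.
So P(bowl A | data) = (0.0045) / (0.072118) = 0.062397.

0.0624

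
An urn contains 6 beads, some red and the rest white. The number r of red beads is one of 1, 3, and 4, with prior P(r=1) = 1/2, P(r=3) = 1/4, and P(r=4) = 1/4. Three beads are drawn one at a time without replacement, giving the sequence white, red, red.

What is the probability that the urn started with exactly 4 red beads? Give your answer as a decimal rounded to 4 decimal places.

0.5714

For each hypothesis, P(data | H) works out to: P(data | r = 1) = (5/6)(1/5)(0/4) = 0; P(data | r = 3) = (3/6)(3/5)(2/4) = 3/20; P(data | r = 4) = (2/6)(4/5)(3/4) = 1/5.
The prior-weighted likelihoods are 1/2 · 0 = 0, 1/4 · 3/20 = 3/80, 1/4 · 1/5 = 1/20; summing to 7/80.
So P(r = 4 | data) = (1/20) / (7/80) = 4/7.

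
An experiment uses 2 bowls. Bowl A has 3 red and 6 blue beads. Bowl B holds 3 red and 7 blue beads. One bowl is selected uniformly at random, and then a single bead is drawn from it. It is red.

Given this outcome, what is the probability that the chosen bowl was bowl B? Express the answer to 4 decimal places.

0.4737

For each hypothesis, P(data | H) works out to: P(data | bowl A) = (3/9) = 1/3; P(data | bowl B) = (3/10) = 3/10.
Weighting by the prior gives 1/2 · 1/3 = 1/6, 1/2 · 3/10 = 3/20; these sum to 19/60.
Hence P(bowl B | data) = (3/20) / (19/60) = 9/19.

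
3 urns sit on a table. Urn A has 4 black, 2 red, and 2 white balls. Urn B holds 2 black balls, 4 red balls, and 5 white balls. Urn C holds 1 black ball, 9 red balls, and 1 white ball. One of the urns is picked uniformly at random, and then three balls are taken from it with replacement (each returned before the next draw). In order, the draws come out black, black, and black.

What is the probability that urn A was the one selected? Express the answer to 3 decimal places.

0.949

For each hypothesis, P(data | H) works out to: P(data | urn A) = (4/8)(4/8)(4/8) = 0.125; P(data | urn B) = (2/11)(2/11)(2/11) = 0.0060105; P(data | urn C) = (1/11)(1/11)(1/11) = 0.00075131.
Weighting by the prior gives 1/3 · 0.125 = 0.041667, 1/3 · 0.0060105 = 0.0020035, 1/3 · 0.00075131 = 0.00025044; these sum to 0.043921.
Hence P(urn A | data) = (0.041667) / (0.043921) = 0.94868.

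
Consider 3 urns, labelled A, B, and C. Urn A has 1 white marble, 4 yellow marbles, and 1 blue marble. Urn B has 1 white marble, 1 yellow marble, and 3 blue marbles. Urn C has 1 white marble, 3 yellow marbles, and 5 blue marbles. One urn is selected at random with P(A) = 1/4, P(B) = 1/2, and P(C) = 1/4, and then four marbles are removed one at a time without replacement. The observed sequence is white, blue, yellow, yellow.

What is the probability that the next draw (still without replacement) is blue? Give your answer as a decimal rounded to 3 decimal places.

Under each hypothesis, the probability of the observed sequence is: P(data | urn A) = (1/6)(1/5)(4/4)(3/3) = 0.033333; P(data | urn B) = (1/5)(3/4)(1/3)(0/2) = 0; P(data | urn C) = (1/9)(5/8)(3/7)(2/6) = 0.0099206.
The prior-weighted likelihoods are 1/4 · 0.033333 = 0.0083333, 1/2 · 0 = 0, 1/4 · 0.0099206 = 0.0024802; summing to 0.010813.
Normalising, the posterior is P(urn A | data) = 0.77064, P(urn B | data) = 0, P(urn C | data) = 0.22936.
Averaging over the posterior, P(blue next | data) = (0)(0.77064) + (4/5)(0.22936) = 0.18349.

0.183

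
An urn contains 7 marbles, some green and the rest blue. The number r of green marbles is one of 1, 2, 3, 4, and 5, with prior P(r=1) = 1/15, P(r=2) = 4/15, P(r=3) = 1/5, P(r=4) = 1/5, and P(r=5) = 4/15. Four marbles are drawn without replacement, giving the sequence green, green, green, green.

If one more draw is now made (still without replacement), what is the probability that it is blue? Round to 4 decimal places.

Compute the likelihood of the observed sequence for each case: P(data | r = 1) = (1/7)(0/6) = 0; P(data | r = 2) = (2/7)(1/6)(0/5) = 0; P(data | r = 3) = (3/7)(2/6)(1/5)(0/4) = 0; P(data | r = 4) = (4/7)(3/6)(2/5)(1/4) = 1/35; P(data | r = 5) = (5/7)(4/6)(3/5)(2/4) = 1/7.
The prior-weighted likelihoods are 1/15 · 0 = 0, 4/15 · 0 = 0, 1/5 · 0 = 0, 1/5 · 1/35 = 1/175, 4/15 · 1/7 = 4/105; these sum to 23/525.
Dividing through by the total gives posterior P(r = 1 | data) = 0, P(r = 2 | data) = 0, P(r = 3 | data) = 0, P(r = 4 | data) = 3/23, P(r = 5 | data) = 20/23.
Averaging over the posterior, P(blue next | data) = (1)(3/23) + (2/3)(20/23) = 49/69.

0.7101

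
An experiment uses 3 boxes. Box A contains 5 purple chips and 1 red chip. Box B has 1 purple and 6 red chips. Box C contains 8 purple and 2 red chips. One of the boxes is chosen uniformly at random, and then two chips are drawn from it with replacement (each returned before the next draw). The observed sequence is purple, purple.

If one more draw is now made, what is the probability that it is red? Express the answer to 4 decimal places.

0.1928

Compute the likelihood of the observed sequence for each case: P(data | box A) = (5/6)(5/6) = 0.69444; P(data | box B) = (1/7)(1/7) = 0.020408; P(data | box C) = (8/10)(8/10) = 0.64.
The prior-weighted likelihoods are 1/3 · 0.69444 = 0.23148, 1/3 · 0.020408 = 0.0068027, 1/3 · 0.64 = 0.21333; these sum to 0.45162.
The posterior is then P(box A | data) = 0.51256, P(box B | data) = 0.015063, P(box C | data) = 0.47238.
So P(red next | data) = Σ P(red next | H) P(H | data) = (1/6)(0.51256) + (6/7)(0.015063) + (1/5)(0.47238) = 0.19281.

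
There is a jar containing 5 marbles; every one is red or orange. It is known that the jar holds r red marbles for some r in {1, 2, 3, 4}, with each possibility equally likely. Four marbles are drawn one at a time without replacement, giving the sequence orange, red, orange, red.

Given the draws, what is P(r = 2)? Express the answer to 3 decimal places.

0.500

Under each hypothesis, the probability of the observed sequence is: P(data | r = 1) = (4/5)(1/4)(3/3)(0/2) = 0; P(data | r = 2) = (3/5)(2/4)(2/3)(1/2) = 1/10; P(data | r = 3) = (2/5)(3/4)(1/3)(2/2) = 1/10; P(data | r = 4) = (1/5)(4/4)(0/3) = 0.
Weighting by the prior gives 1/4 · 0 = 0, 1/4 · 1/10 = 1/40, 1/4 · 1/10 = 1/40, 1/4 · 0 = 0; summing to 1/20.
Hence P(r = 2 | data) = (1/40) / (1/20) = 1/2.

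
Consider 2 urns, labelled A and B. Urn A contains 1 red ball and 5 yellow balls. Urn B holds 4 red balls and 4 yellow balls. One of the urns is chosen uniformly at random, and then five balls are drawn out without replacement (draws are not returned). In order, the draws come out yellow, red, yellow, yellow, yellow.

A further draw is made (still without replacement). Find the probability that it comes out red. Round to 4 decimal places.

For each hypothesis, P(data | H) works out to: P(data | urn A) = (5/6)(1/5)(4/4)(3/3)(2/2) = 1/6; P(data | urn B) = (4/8)(4/7)(3/6)(2/5)(1/4) = 1/70.
The prior-weighted likelihoods are 1/2 · 1/6 = 1/12, 1/2 · 1/70 = 1/140; with total 19/210.
Dividing through by the total gives posterior P(urn A | data) = 35/38, P(urn B | data) = 3/38.
So P(red next | data) = Σ P(red next | H) P(H | data) = (0)(35/38) + (1)(3/38) = 3/38.

0.0789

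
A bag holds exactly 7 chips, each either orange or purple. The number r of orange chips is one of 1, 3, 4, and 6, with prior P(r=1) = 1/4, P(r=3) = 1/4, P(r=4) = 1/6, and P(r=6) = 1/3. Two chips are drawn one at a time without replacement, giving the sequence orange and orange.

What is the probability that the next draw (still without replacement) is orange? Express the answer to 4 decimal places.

0.6741

For each hypothesis, P(data | H) works out to: P(data | r = 1) = (1/7)(0/6) = 0; P(data | r = 3) = (3/7)(2/6) = 1/7; P(data | r = 4) = (4/7)(3/6) = 2/7; P(data | r = 6) = (6/7)(5/6) = 5/7.
Multiplying each by its prior: 1/4 · 0 = 0, 1/4 · 1/7 = 1/28, 1/6 · 2/7 = 1/21, 1/3 · 5/7 = 5/21; summing to 9/28.
Normalising, the posterior is P(r = 1 | data) = 0, P(r = 3 | data) = 1/9, P(r = 4 | data) = 4/27, P(r = 6 | data) = 20/27.
So P(orange next | data) = Σ P(orange next | H) P(H | data) = (1/5)(1/9) + (2/5)(4/27) + (4/5)(20/27) = 91/135.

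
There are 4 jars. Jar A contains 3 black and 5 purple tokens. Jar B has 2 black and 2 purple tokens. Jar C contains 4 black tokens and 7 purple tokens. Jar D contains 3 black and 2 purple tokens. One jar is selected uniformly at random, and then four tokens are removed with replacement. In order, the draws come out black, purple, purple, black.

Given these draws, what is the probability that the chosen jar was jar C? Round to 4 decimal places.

Under each hypothesis, the probability of the observed sequence is: P(data | jar A) = (3/8)(5/8)(5/8)(3/8) = 0.054932; P(data | jar B) = (2/4)(2/4)(2/4)(2/4) = 0.0625; P(data | jar C) = (4/11)(7/11)(7/11)(4/11) = 0.053548; P(data | jar D) = (3/5)(2/5)(2/5)(3/5) = 0.0576.
The prior-weighted likelihoods are 1/4 · 0.054932 = 0.013733, 1/4 · 0.0625 = 0.015625, 1/4 · 0.053548 = 0.013387, 1/4 · 0.0576 = 0.0144; these sum to 0.057145.
So P(jar C | data) = (0.013387) / (0.057145) = 0.23426.

0.2343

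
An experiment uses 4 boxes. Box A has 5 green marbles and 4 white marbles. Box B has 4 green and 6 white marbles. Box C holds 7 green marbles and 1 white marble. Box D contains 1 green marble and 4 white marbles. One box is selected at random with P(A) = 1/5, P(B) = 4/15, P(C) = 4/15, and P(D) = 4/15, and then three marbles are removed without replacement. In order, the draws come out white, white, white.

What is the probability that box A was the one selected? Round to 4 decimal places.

0.0593

Compute the likelihood of the observed sequence for each case: P(data | box A) = (4/9)(3/8)(2/7) = 0.047619; P(data | box B) = (6/10)(5/9)(4/8) = 0.16667; P(data | box C) = (1/8)(0/7) = 0; P(data | box D) = (4/5)(3/4)(2/3) = 0.4.
Weighting by the prior gives 1/5 · 0.047619 = 0.0095238, 4/15 · 0.16667 = 0.044444, 4/15 · 0 = 0, 4/15 · 0.4 = 0.10667; summing to 0.16063.
By Bayes' rule, P(box A | data) = (0.0095238) / (0.16063) = 0.059289.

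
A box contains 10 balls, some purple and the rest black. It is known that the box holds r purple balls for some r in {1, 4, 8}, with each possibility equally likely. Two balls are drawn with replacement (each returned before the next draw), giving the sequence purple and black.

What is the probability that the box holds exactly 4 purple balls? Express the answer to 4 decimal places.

For each hypothesis, P(data | H) works out to: P(data | r = 1) = (1/10)(9/10) = 9/100; P(data | r = 4) = (4/10)(6/10) = 6/25; P(data | r = 8) = (8/10)(2/10) = 4/25.
The prior-weighted likelihoods are 1/3 · 9/100 = 3/100, 1/3 · 6/25 = 2/25, 1/3 · 4/25 = 4/75; with total 49/300.
So P(r = 4 | data) = (2/25) / (49/300) = 24/49.

0.4898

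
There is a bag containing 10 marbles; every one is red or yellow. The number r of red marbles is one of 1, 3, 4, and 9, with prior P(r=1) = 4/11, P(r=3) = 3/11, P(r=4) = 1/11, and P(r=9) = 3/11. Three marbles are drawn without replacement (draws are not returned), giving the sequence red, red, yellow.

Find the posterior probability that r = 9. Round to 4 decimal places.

For each hypothesis, P(data | H) works out to: P(data | r = 1) = (1/10)(0/9) = 0; P(data | r = 3) = (3/10)(2/9)(7/8) = 7/120; P(data | r = 4) = (4/10)(3/9)(6/8) = 1/10; P(data | r = 9) = (9/10)(8/9)(1/8) = 1/10.
The prior-weighted likelihoods are 4/11 · 0 = 0, 3/11 · 7/120 = 7/440, 1/11 · 1/10 = 1/110, 3/11 · 1/10 = 3/110; these sum to 23/440.
Therefore the posterior P(r = 9 | data) = (3/110) / (23/440) = 12/23.

0.5217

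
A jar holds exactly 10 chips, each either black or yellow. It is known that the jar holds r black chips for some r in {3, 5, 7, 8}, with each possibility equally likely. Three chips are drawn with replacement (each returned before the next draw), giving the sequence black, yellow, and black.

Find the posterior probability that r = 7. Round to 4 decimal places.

0.3175

For each hypothesis, P(data | H) works out to: P(data | r = 3) = (3/10)(7/10)(3/10) = 0.063; P(data | r = 5) = (5/10)(5/10)(5/10) = 0.125; P(data | r = 7) = (7/10)(3/10)(7/10) = 0.147; P(data | r = 8) = (8/10)(2/10)(8/10) = 0.128.
The prior-weighted likelihoods are 1/4 · 0.063 = 0.01575, 1/4 · 0.125 = 0.03125, 1/4 · 0.147 = 0.03675, 1/4 · 0.128 = 0.032; with total 0.11575.
Hence P(r = 7 | data) = (0.03675) / (0.11575) = 0.31749.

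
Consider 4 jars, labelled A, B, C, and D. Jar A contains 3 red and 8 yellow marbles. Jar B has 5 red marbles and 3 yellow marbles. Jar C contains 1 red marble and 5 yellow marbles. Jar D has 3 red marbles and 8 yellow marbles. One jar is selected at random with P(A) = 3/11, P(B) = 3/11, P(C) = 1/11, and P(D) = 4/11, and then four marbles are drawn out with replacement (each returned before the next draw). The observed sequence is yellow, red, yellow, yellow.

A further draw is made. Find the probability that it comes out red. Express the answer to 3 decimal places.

0.299

Compute the likelihood of the observed sequence for each case: P(data | jar A) = (8/11)(3/11)(8/11)(8/11) = 0.10491; P(data | jar B) = (3/8)(5/8)(3/8)(3/8) = 0.032959; P(data | jar C) = (5/6)(1/6)(5/6)(5/6) = 0.096451; P(data | jar D) = (8/11)(3/11)(8/11)(8/11) = 0.10491.
The prior-weighted likelihoods are 3/11 · 0.10491 = 0.028612, 3/11 · 0.032959 = 0.0089888, 1/11 · 0.096451 = 0.0087682, 4/11 · 0.10491 = 0.038149; summing to 0.084519.
The posterior is then P(jar A | data) = 0.33853, P(jar B | data) = 0.10635, P(jar C | data) = 0.10374, P(jar D | data) = 0.45137.
So P(red next | data) = Σ P(red next | H) P(H | data) = (3/11)(0.33853) + (5/8)(0.10635) + (1/6)(0.10374) + (3/11)(0.45137) = 0.29919.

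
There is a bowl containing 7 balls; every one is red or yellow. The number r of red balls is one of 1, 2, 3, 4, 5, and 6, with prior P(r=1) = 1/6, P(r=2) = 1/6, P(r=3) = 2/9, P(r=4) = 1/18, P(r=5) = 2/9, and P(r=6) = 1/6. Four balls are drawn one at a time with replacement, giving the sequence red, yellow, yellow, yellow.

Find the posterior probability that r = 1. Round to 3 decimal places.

The likelihood of the observed sequence under each hypothesis: P(data | r = 1) = (1/7)(6/7)(6/7)(6/7) = 0.089963; P(data | r = 2) = (2/7)(5/7)(5/7)(5/7) = 0.10412; P(data | r = 3) = (3/7)(4/7)(4/7)(4/7) = 0.079967; P(data | r = 4) = (4/7)(3/7)(3/7)(3/7) = 0.044981; P(data | r = 5) = (5/7)(2/7)(2/7)(2/7) = 0.01666; P(data | r = 6) = (6/7)(1/7)(1/7)(1/7) = 0.002499.
Weighting by the prior gives 1/6 · 0.089963 = 0.014994, 1/6 · 0.10412 = 0.017354, 2/9 · 0.079967 = 0.01777, 1/18 · 0.044981 = 0.002499, 2/9 · 0.01666 = 0.0037022, 1/6 · 0.002499 = 0.00041649; summing to 0.056736.
Hence P(r = 1 | data) = (0.014994) / (0.056736) = 0.26427.

0.264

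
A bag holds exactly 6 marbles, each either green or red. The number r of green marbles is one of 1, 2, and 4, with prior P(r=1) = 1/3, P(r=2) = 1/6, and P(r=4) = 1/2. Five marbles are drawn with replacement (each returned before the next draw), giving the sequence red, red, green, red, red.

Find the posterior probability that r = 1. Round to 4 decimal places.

Under each hypothesis, the probability of the observed sequence is: P(data | r = 1) = (5/6)(5/6)(1/6)(5/6)(5/6) = 0.080376; P(data | r = 2) = (4/6)(4/6)(2/6)(4/6)(4/6) = 0.065844; P(data | r = 4) = (2/6)(2/6)(4/6)(2/6)(2/6) = 0.0082305.
Weighting by the prior gives 1/3 · 0.080376 = 0.026792, 1/6 · 0.065844 = 0.010974, 1/2 · 0.0082305 = 0.0041152; these sum to 0.041881.
By Bayes' rule, P(r = 1 | data) = (0.026792) / (0.041881) = 0.63971.

0.6397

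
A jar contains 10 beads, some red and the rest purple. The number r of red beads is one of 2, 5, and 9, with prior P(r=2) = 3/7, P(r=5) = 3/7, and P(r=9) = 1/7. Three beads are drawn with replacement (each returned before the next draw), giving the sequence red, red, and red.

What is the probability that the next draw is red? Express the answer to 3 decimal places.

Under each hypothesis, the probability of the observed sequence is: P(data | r = 2) = (2/10)(2/10)(2/10) = 0.008; P(data | r = 5) = (5/10)(5/10)(5/10) = 0.125; P(data | r = 9) = (9/10)(9/10)(9/10) = 0.729.
The prior-weighted likelihoods are 3/7 · 0.008 = 0.0034286, 3/7 · 0.125 = 0.053571, 1/7 · 0.729 = 0.10414; with total 0.16114.
Dividing through by the total gives posterior P(r = 2 | data) = 0.021277, P(r = 5 | data) = 0.33245, P(r = 9 | data) = 0.64628.
The predictive probability is P(red next | data) = (1/5)(0.021277) + (1/2)(0.33245) + (9/10)(0.64628) = 0.75213.

0.752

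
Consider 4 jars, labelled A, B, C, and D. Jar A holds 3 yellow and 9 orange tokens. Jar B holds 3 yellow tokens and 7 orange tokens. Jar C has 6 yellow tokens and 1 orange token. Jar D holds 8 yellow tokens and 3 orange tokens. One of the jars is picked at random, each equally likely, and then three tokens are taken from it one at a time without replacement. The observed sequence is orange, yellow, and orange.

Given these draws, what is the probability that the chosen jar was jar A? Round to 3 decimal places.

0.423

Compute the likelihood of the observed sequence for each case: P(data | jar A) = (9/12)(3/11)(8/10) = 0.16364; P(data | jar B) = (7/10)(3/9)(6/8) = 0.175; P(data | jar C) = (1/7)(6/6)(0/5) = 0; P(data | jar D) = (3/11)(8/10)(2/9) = 0.048485.
Multiplying each by its prior: 1/4 · 0.16364 = 0.040909, 1/4 · 0.175 = 0.04375, 1/4 · 0 = 0, 1/4 · 0.048485 = 0.012121; summing to 0.09678.
Hence P(jar A | data) = (0.040909) / (0.09678) = 0.4227.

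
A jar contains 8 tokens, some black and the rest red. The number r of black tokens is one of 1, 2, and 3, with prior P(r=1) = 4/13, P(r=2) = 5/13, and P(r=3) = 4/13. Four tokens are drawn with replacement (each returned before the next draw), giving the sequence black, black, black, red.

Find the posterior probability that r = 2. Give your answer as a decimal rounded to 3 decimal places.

For each hypothesis, P(data | H) works out to: P(data | r = 1) = (1/8)(1/8)(1/8)(7/8) = 0.001709; P(data | r = 2) = (2/8)(2/8)(2/8)(6/8) = 0.011719; P(data | r = 3) = (3/8)(3/8)(3/8)(5/8) = 0.032959.
Weighting by the prior gives 4/13 · 0.001709 = 0.00052584, 5/13 · 0.011719 = 0.0045072, 4/13 · 0.032959 = 0.010141; summing to 0.015174.
By Bayes' rule, P(r = 2 | data) = (0.0045072) / (0.015174) = 0.29703.

0.297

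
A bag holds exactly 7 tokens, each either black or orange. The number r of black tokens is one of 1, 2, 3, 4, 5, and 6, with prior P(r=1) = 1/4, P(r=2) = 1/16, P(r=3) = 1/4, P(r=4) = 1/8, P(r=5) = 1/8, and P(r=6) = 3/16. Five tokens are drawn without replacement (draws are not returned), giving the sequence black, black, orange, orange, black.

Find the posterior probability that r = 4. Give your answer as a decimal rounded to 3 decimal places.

0.353

The likelihood of the observed sequence under each hypothesis: P(data | r = 1) = (1/7)(0/6) = 0; P(data | r = 2) = (2/7)(1/6)(5/5)(4/4)(0/3) = 0; P(data | r = 3) = (3/7)(2/6)(4/5)(3/4)(1/3) = 1/35; P(data | r = 4) = (4/7)(3/6)(3/5)(2/4)(2/3) = 2/35; P(data | r = 5) = (5/7)(4/6)(2/5)(1/4)(3/3) = 1/21; P(data | r = 6) = (6/7)(5/6)(1/5)(0/4) = 0.
The prior-weighted likelihoods are 1/4 · 0 = 0, 1/16 · 0 = 0, 1/4 · 1/35 = 1/140, 1/8 · 2/35 = 1/140, 1/8 · 1/21 = 1/168, 3/16 · 0 = 0; summing to 17/840.
Hence P(r = 4 | data) = (1/140) / (17/840) = 6/17.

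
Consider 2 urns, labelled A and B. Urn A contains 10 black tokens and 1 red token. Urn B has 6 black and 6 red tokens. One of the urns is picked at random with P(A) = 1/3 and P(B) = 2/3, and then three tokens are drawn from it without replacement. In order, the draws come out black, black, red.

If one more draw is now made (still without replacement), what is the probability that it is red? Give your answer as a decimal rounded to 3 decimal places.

Under each hypothesis, the probability of the observed sequence is: P(data | urn A) = (10/11)(9/10)(1/9) = 1/11; P(data | urn B) = (6/12)(5/11)(6/10) = 3/22.
The prior-weighted likelihoods are 1/3 · 1/11 = 1/33, 2/3 · 3/22 = 1/11; with total 4/33.
The posterior is then P(urn A | data) = 1/4, P(urn B | data) = 3/4.
So P(red next | data) = Σ P(red next | H) P(H | data) = (0)(1/4) + (5/9)(3/4) = 5/12.

0.417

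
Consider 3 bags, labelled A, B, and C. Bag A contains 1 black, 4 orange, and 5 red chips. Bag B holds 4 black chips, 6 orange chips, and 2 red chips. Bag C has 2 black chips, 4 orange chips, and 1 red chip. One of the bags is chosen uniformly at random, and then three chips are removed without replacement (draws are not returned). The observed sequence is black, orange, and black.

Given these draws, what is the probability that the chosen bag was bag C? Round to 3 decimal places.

0.411

Compute the likelihood of the observed sequence for each case: P(data | bag A) = (1/10)(4/9)(0/8) = 0; P(data | bag B) = (4/12)(6/11)(3/10) = 0.054545; P(data | bag C) = (2/7)(4/6)(1/5) = 0.038095.
Weighting by the prior gives 1/3 · 0 = 0, 1/3 · 0.054545 = 0.018182, 1/3 · 0.038095 = 0.012698; with total 0.03088.
So P(bag C | data) = (0.012698) / (0.03088) = 0.41121.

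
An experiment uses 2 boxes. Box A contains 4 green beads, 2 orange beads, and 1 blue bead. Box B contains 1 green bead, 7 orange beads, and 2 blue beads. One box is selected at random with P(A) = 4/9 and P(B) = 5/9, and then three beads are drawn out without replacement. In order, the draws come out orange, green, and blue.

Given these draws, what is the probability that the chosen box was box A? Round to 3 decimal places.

0.610

Compute the likelihood of the observed sequence for each case: P(data | box A) = (2/7)(4/6)(1/5) = 0.038095; P(data | box B) = (7/10)(1/9)(2/8) = 0.019444.
The prior-weighted likelihoods are 4/9 · 0.038095 = 0.016931, 5/9 · 0.019444 = 0.010802; these sum to 0.027734.
By Bayes' rule, P(box A | data) = (0.016931) / (0.027734) = 0.61049.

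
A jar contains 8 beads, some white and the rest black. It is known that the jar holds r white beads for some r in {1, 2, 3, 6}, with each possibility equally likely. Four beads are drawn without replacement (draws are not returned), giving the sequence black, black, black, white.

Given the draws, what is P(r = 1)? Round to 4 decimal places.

The likelihood of the observed sequence under each hypothesis: P(data | r = 1) = (7/8)(6/7)(5/6)(1/5) = 1/8; P(data | r = 2) = (6/8)(5/7)(4/6)(2/5) = 1/7; P(data | r = 3) = (5/8)(4/7)(3/6)(3/5) = 3/28; P(data | r = 6) = (2/8)(1/7)(0/6) = 0.
The prior-weighted likelihoods are 1/4 · 1/8 = 1/32, 1/4 · 1/7 = 1/28, 1/4 · 3/28 = 3/112, 1/4 · 0 = 0; summing to 3/32.
So P(r = 1 | data) = (1/32) / (3/32) = 1/3.

0.3333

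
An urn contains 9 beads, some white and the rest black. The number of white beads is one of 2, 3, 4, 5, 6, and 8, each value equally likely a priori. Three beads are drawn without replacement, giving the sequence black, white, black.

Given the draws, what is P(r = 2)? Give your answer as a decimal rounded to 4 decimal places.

The likelihood of the observed sequence under each hypothesis: P(data | r = 2) = (7/9)(2/8)(6/7) = 1/6; P(data | r = 3) = (6/9)(3/8)(5/7) = 5/28; P(data | r = 4) = (5/9)(4/8)(4/7) = 10/63; P(data | r = 5) = (4/9)(5/8)(3/7) = 5/42; P(data | r = 6) = (3/9)(6/8)(2/7) = 1/14; P(data | r = 8) = (1/9)(8/8)(0/7) = 0.
Weighting by the prior gives 1/6 · 1/6 = 1/36, 1/6 · 5/28 = 5/168, 1/6 · 10/63 = 5/189, 1/6 · 5/42 = 5/252, 1/6 · 1/14 = 1/84, 1/6 · 0 = 0; these sum to 25/216.
So P(r = 2 | data) = (1/36) / (25/216) = 6/25.

0.2400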